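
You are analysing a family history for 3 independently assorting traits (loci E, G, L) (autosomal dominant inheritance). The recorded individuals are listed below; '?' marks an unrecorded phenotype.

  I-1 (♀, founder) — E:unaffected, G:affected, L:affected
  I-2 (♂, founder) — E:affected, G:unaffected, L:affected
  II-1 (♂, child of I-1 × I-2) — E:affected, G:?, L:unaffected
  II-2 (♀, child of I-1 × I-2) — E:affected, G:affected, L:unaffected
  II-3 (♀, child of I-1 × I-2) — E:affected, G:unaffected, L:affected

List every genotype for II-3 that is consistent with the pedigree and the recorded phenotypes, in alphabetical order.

E/I-1 un ·: ee
E/I-2 aff ·: Ee|EE
E/II-1 aff I-1×I-2: Ee
E/II-2 aff I-1×I-2: Ee
E/II-3 aff I-1×I-2: Ee
⇒ E over [I-1,I-2,II-1,II-2,II-3]: 2 consistent
G/I-1 aff ·: Gg
G/I-2 un ·: gg
G/II-1 ? I-1×I-2: gg|Gg
G/II-2 aff I-1×I-2: Gg
G/II-3 un I-1×I-2: gg
⇒ G over [I-1,I-2,II-1,II-2,II-3]: 2 consistent
L/I-1 aff ·: Ll
L/I-2 aff ·: Ll
L/II-1 un I-1×I-2: ll
L/II-2 un I-1×I-2: ll
L/II-3 aff I-1×I-2: Ll|LL
⇒ L over [I-1,I-2,II-1,II-2,II-3]: 2 consistent

II-3 ∈ {Ee gg LL, Ee gg Ll}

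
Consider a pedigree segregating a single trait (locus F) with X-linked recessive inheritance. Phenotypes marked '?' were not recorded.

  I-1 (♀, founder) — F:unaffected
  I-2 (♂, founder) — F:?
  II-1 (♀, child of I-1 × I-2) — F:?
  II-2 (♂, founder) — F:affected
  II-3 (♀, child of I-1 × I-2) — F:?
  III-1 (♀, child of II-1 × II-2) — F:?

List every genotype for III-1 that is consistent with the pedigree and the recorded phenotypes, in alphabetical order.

III-1 ∈ {X^FX^f, X^fX^f}

F/I-1 un ·: X^FX^F|X^FX^f
F/I-2 ? ·: X^FY|X^fY
F/II-1 ? I-1×I-2: X^FX^F|X^FX^f|X^fX^f
F/II-2 aff ·: X^fY
F/II-3 ? I-1×I-2: X^FX^F|X^FX^f|X^fX^f
F/III-1 ? II-1×II-2: X^FX^f|X^fX^f
⇒ F over [I-1,I-2,II-1,II-2,II-3,III-1]: 15 consistent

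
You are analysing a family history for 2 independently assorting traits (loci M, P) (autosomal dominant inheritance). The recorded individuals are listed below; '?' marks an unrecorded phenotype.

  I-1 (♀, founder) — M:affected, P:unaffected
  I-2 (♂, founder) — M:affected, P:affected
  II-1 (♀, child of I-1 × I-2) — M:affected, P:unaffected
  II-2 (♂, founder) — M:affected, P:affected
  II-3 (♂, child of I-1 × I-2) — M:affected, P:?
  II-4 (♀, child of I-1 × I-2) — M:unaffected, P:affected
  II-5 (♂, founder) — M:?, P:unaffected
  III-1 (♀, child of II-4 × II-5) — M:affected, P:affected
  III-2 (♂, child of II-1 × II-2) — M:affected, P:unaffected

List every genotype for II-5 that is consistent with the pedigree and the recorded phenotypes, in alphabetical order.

II-5 ∈ {MM pp, Mm pp}

M/I-1 aff ·: Mm
M/I-2 aff ·: Mm
M/II-1 aff I-1×I-2: Mm|MM
M/II-2 aff ·: Mm|MM
M/II-3 aff I-1×I-2: Mm|MM
M/II-4 un I-1×I-2: mm
M/II-5 ? ·: Mm|MM
M/III-1 aff II-4×II-5: Mm
M/III-2 aff II-1×II-2: Mm|MM
⇒ M over [I-1,I-2,II-1,II-2,II-3,II-4,II-5,III-1,III-2]: 28 consistent
P/I-1 un ·: pp
P/I-2 aff ·: Pp
P/II-1 un I-1×I-2: pp
P/II-2 aff ·: Pp
P/II-3 ? I-1×I-2: pp|Pp
P/II-4 aff I-1×I-2: Pp
P/II-5 un ·: pp
P/III-1 aff II-4×II-5: Pp
P/III-2 un II-1×II-2: pp
⇒ P over [I-1,I-2,II-1,II-2,II-3,II-4,II-5,III-1,III-2]: 2 consistent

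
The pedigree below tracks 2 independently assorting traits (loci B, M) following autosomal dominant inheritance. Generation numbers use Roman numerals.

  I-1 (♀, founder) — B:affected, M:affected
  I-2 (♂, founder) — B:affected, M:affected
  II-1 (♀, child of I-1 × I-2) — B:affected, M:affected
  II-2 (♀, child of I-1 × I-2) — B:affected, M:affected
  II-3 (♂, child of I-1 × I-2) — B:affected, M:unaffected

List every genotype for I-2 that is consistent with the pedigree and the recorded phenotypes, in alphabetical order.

I-2 ∈ {BB Mm, Bb Mm}

B/I-1 aff ·: Bb|BB
B/I-2 aff ·: Bb|BB
B/II-1 aff I-1×I-2: Bb|BB
B/II-2 aff I-1×I-2: Bb|BB
B/II-3 aff I-1×I-2: Bb|BB
⇒ B over [I-1,I-2,II-1,II-2,II-3]: 25 consistent
M/I-1 aff ·: Mm
M/I-2 aff ·: Mm
M/II-1 aff I-1×I-2: Mm|MM
M/II-2 aff I-1×I-2: Mm|MM
M/II-3 un I-1×I-2: mm
⇒ M over [I-1,I-2,II-1,II-2,II-3]: 4 consistent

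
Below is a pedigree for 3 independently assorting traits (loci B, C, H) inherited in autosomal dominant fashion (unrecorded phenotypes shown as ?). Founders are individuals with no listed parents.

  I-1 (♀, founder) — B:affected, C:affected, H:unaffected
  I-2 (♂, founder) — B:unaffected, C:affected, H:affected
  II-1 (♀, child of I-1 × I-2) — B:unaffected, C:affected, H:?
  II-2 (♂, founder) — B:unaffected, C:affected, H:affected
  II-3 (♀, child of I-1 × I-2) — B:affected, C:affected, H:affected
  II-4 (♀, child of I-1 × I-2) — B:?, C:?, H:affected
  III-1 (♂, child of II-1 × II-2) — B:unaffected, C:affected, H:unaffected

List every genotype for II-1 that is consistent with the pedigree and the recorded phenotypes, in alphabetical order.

B/I-1 aff ·: Bb
B/I-2 un ·: bb
B/II-1 un I-1×I-2: bb
B/II-2 un ·: bb
B/II-3 aff I-1×I-2: Bb
B/II-4 ? I-1×I-2: bb|Bb
B/III-1 un II-1×II-2: bb
⇒ B over [I-1,I-2,II-1,II-2,II-3,II-4,III-1]: 2 consistent
C/I-1 aff ·: Cc|CC
C/I-2 aff ·: Cc|CC
C/II-1 aff I-1×I-2: Cc|CC
C/II-2 aff ·: Cc|CC
C/II-3 aff I-1×I-2: Cc|CC
C/II-4 ? I-1×I-2: cc|Cc|CC
C/III-1 aff II-1×II-2: Cc|CC
⇒ C over [I-1,I-2,II-1,II-2,II-3,II-4,III-1]: 101 consistent
H/I-1 un ·: hh
H/I-2 aff ·: Hh|HH
H/II-1 ? I-1×I-2: hh|Hh
H/II-2 aff ·: Hh
H/II-3 aff I-1×I-2: Hh
H/II-4 aff I-1×I-2: Hh
H/III-1 un II-1×II-2: hh
⇒ H over [I-1,I-2,II-1,II-2,II-3,II-4,III-1]: 3 consistent

II-1 ∈ {bb CC Hh, bb CC hh, bb Cc Hh, bb Cc hh}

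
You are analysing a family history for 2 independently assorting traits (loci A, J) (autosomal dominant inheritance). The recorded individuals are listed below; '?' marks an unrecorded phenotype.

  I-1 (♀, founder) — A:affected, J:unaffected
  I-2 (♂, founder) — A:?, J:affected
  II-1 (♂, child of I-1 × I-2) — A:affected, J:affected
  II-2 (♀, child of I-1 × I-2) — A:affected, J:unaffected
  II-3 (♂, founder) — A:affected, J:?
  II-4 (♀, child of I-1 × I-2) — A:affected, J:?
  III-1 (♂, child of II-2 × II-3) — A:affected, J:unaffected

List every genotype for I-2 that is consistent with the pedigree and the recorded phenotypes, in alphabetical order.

A/I-1 aff ·: Aa|AA
A/I-2 ? ·: aa|Aa|AA
A/II-1 aff I-1×I-2: Aa|AA
A/II-2 aff I-1×I-2: Aa|AA
A/II-3 aff ·: Aa|AA
A/II-4 aff I-1×I-2: Aa|AA
A/III-1 aff II-2×II-3: Aa|AA
⇒ A over [I-1,I-2,II-1,II-2,II-3,II-4,III-1]: 95 consistent
J/I-1 un ·: jj
J/I-2 aff ·: Jj
J/II-1 aff I-1×I-2: Jj
J/II-2 un I-1×I-2: jj
J/II-3 ? ·: jj|Jj
J/II-4 ? I-1×I-2: jj|Jj
J/III-1 un II-2×II-3: jj
⇒ J over [I-1,I-2,II-1,II-2,II-3,II-4,III-1]: 4 consistent

I-2 ∈ {AA Jj, Aa Jj, aa Jj}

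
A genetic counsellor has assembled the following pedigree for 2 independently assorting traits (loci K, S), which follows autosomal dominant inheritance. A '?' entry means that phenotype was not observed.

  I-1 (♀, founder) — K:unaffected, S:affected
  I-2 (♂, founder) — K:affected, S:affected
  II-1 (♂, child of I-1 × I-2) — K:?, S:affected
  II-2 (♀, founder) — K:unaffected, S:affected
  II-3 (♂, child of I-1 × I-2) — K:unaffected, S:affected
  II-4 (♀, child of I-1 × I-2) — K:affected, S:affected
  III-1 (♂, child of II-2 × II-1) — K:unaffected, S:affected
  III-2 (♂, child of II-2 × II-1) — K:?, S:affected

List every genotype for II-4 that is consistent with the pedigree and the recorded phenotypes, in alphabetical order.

II-4 ∈ {Kk SS, Kk Ss}

K/I-1 un ·: kk
K/I-2 aff ·: Kk
K/II-1 ? I-1×I-2: kk|Kk
K/II-2 un ·: kk
K/II-3 un I-1×I-2: kk
K/II-4 aff I-1×I-2: Kk
K/III-1 un II-2×II-1: kk
K/III-2 ? II-2×II-1: kk|Kk
⇒ K over [I-1,I-2,II-1,II-2,II-3,II-4,III-1,III-2]: 3 consistent
S/I-1 aff ·: Ss|SS
S/I-2 aff ·: Ss|SS
S/II-1 aff I-1×I-2: Ss|SS
S/II-2 aff ·: Ss|SS
S/II-3 aff I-1×I-2: Ss|SS
S/II-4 aff I-1×I-2: Ss|SS
S/III-1 aff II-2×II-1: Ss|SS
S/III-2 aff II-2×II-1: Ss|SS
⇒ S over [I-1,I-2,II-1,II-2,II-3,II-4,III-1,III-2]: 161 consistent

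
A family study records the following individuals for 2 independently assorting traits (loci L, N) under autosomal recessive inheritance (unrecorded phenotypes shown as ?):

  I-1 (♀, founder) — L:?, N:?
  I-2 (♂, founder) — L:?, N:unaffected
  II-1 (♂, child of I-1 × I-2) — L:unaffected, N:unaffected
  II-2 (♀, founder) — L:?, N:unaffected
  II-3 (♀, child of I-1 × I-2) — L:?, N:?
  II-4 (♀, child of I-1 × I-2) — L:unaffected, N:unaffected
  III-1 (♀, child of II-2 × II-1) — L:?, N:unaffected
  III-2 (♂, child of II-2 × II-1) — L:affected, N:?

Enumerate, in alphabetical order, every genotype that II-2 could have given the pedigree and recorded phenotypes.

II-2 ∈ {Ll NN, Ll Nn, ll NN, ll Nn}

L/I-1 ? ·: LL|Ll|ll
L/I-2 ? ·: LL|Ll|ll
L/II-1 un I-1×I-2: Ll
L/II-2 ? ·: Ll|ll
L/II-3 ? I-1×I-2: LL|Ll|ll
L/II-4 un I-1×I-2: LL|Ll
L/III-1 ? II-2×II-1: LL|Ll|ll
L/III-2 aff II-2×II-1: ll
⇒ L over [I-1,I-2,II-1,II-2,II-3,II-4,III-1,III-2]: 100 consistent
N/I-1 ? ·: NN|Nn|nn
N/I-2 un ·: NN|Nn
N/II-1 un I-1×I-2: NN|Nn
N/II-2 un ·: NN|Nn
N/II-3 ? I-1×I-2: NN|Nn|nn
N/II-4 un I-1×I-2: NN|Nn
N/III-1 un II-2×II-1: NN|Nn
N/III-2 ? II-2×II-1: NN|Nn|nn
⇒ N over [I-1,I-2,II-1,II-2,II-3,II-4,III-1,III-2]: 245 consistent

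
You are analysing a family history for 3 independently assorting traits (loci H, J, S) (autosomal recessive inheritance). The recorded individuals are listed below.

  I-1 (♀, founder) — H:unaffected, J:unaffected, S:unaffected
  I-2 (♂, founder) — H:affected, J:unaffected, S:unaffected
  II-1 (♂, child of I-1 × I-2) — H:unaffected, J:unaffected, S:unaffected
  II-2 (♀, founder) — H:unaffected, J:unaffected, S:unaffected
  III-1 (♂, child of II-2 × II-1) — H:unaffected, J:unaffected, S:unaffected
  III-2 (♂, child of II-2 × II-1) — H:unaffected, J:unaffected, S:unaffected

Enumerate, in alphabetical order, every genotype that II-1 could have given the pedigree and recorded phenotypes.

II-1 ∈ {Hh JJ SS, Hh JJ Ss, Hh Jj SS, Hh Jj Ss}

H/I-1 un ·: HH|Hh
H/I-2 aff ·: hh
H/II-1 un I-1×I-2: Hh
H/II-2 un ·: HH|Hh
H/III-1 un II-2×II-1: HH|Hh
H/III-2 un II-2×II-1: HH|Hh
⇒ H over [I-1,I-2,II-1,II-2,III-1,III-2]: 16 consistent
J/I-1 un ·: JJ|Jj
J/I-2 un ·: JJ|Jj
J/II-1 un I-1×I-2: JJ|Jj
J/II-2 un ·: JJ|Jj
J/III-1 un II-2×II-1: JJ|Jj
J/III-2 un II-2×II-1: JJ|Jj
⇒ J over [I-1,I-2,II-1,II-2,III-1,III-2]: 44 consistent
S/I-1 un ·: SS|Ss
S/I-2 un ·: SS|Ss
S/II-1 un I-1×I-2: SS|Ss
S/II-2 un ·: SS|Ss
S/III-1 un II-2×II-1: SS|Ss
S/III-2 un II-2×II-1: SS|Ss
⇒ S over [I-1,I-2,II-1,II-2,III-1,III-2]: 44 consistent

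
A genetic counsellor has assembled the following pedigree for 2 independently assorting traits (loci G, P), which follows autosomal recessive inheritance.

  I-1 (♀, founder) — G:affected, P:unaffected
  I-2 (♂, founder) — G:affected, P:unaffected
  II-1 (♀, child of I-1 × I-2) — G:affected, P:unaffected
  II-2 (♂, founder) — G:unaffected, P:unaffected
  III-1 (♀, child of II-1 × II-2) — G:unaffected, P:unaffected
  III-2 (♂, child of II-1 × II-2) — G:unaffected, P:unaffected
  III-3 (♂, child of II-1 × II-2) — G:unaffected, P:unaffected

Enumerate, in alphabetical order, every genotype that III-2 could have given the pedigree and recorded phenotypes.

G/I-1 aff ·: gg
G/I-2 aff ·: gg
G/II-1 aff I-1×I-2: gg
G/II-2 un ·: GG|Gg
G/III-1 un II-1×II-2: Gg
G/III-2 un II-1×II-2: Gg
G/III-3 un II-1×II-2: Gg
⇒ G over [I-1,I-2,II-1,II-2,III-1,III-2,III-3]: 2 consistent
P/I-1 un ·: PP|Pp
P/I-2 un ·: PP|Pp
P/II-1 un I-1×I-2: PP|Pp
P/II-2 un ·: PP|Pp
P/III-1 un II-1×II-2: PP|Pp
P/III-2 un II-1×II-2: PP|Pp
P/III-3 un II-1×II-2: PP|Pp
⇒ P over [I-1,I-2,II-1,II-2,III-1,III-2,III-3]: 84 consistent

III-2 ∈ {Gg PP, Gg Pp}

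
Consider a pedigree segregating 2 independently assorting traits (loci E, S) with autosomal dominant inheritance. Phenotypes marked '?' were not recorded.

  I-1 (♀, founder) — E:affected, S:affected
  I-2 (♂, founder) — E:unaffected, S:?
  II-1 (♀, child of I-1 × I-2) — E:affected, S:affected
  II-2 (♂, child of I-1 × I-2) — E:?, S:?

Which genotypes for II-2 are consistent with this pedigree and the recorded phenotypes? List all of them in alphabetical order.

E/I-1 aff ·: Ee|EE
E/I-2 un ·: ee
E/II-1 aff I-1×I-2: Ee
E/II-2 ? I-1×I-2: ee|Ee
⇒ E over [I-1,I-2,II-1,II-2]: 3 consistent
S/I-1 aff ·: Ss|SS
S/I-2 ? ·: ss|Ss|SS
S/II-1 aff I-1×I-2: Ss|SS
S/II-2 ? I-1×I-2: ss|Ss|SS
⇒ S over [I-1,I-2,II-1,II-2]: 18 consistent

II-2 ∈ {Ee SS, Ee Ss, Ee ss, ee SS, ee Ss, ee ss}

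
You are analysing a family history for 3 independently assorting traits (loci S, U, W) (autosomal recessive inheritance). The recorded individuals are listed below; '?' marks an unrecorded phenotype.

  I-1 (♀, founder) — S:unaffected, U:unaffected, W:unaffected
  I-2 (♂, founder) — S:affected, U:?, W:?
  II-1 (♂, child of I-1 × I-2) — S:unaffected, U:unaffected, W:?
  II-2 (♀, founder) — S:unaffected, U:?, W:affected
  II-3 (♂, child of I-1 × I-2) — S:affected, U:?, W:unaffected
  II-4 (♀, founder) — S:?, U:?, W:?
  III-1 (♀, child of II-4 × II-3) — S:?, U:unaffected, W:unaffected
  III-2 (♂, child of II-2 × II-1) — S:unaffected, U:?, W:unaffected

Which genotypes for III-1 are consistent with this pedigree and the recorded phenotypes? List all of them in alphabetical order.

III-1 ∈ {Ss UU WW, Ss UU Ww, Ss Uu WW, Ss Uu Ww, ss UU WW, ss UU Ww, ss Uu WW, ss Uu Ww}

S/I-1 un ·: Ss
S/I-2 aff ·: ss
S/II-1 un I-1×I-2: Ss
S/II-2 un ·: SS|Ss
S/II-3 aff I-1×I-2: ss
S/II-4 ? ·: SS|Ss|ss
S/III-1 ? II-4×II-3: Ss|ss
S/III-2 un II-2×II-1: SS|Ss
⇒ S over [I-1,I-2,II-1,II-2,II-3,II-4,III-1,III-2]: 16 consistent
U/I-1 un ·: UU|Uu
U/I-2 ? ·: UU|Uu|uu
U/II-1 un I-1×I-2: UU|Uu
U/II-2 ? ·: UU|Uu|uu
U/II-3 ? I-1×I-2: UU|Uu|uu
U/II-4 ? ·: UU|Uu|uu
U/III-1 un II-4×II-3: UU|Uu
U/III-2 ? II-2×II-1: UU|Uu|uu
⇒ U over [I-1,I-2,II-1,II-2,II-3,II-4,III-1,III-2]: 419 consistent
W/I-1 un ·: WW|Ww
W/I-2 ? ·: WW|Ww|ww
W/II-1 ? I-1×I-2: WW|Ww
W/II-2 aff ·: ww
W/II-3 un I-1×I-2: WW|Ww
W/II-4 ? ·: WW|Ww|ww
W/III-1 un II-4×II-3: WW|Ww
W/III-2 un II-2×II-1: Ww
⇒ W over [I-1,I-2,II-1,II-2,II-3,II-4,III-1,III-2]: 68 consistent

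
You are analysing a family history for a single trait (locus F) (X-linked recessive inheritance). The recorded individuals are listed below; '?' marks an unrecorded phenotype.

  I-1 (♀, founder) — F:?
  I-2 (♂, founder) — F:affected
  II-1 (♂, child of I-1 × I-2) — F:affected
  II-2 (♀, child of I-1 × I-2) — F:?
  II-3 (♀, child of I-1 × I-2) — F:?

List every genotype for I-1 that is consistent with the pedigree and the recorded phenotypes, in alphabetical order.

I-1 ∈ {X^FX^f, X^fX^f}

F/I-1 ? ·: X^FX^f|X^fX^f
F/I-2 aff ·: X^fY
F/II-1 aff I-1×I-2: X^fY
F/II-2 ? I-1×I-2: X^FX^f|X^fX^f
F/II-3 ? I-1×I-2: X^FX^f|X^fX^f
⇒ F over [I-1,I-2,II-1,II-2,II-3]: 5 consistent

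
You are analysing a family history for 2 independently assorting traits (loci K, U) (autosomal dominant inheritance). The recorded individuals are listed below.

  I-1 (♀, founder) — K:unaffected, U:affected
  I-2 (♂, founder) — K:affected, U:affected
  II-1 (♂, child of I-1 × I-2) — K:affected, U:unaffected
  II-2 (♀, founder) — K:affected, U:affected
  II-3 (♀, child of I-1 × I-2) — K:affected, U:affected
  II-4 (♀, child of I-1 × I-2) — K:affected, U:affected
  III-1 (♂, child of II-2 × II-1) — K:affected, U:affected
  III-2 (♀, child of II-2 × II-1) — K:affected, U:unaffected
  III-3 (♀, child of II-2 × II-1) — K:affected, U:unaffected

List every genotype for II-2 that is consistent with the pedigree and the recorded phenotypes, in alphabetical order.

K/I-1 un ·: kk
K/I-2 aff ·: Kk|KK
K/II-1 aff I-1×I-2: Kk
K/II-2 aff ·: Kk|KK
K/II-3 aff I-1×I-2: Kk
K/II-4 aff I-1×I-2: Kk
K/III-1 aff II-2×II-1: Kk|KK
K/III-2 aff II-2×II-1: Kk|KK
K/III-3 aff II-2×II-1: Kk|KK
⇒ K over [I-1,I-2,II-1,II-2,II-3,II-4,III-1,III-2,III-3]: 32 consistent
U/I-1 aff ·: Uu
U/I-2 aff ·: Uu
U/II-1 un I-1×I-2: uu
U/II-2 aff ·: Uu
U/II-3 aff I-1×I-2: Uu|UU
U/II-4 aff I-1×I-2: Uu|UU
U/III-1 aff II-2×II-1: Uu
U/III-2 un II-2×II-1: uu
U/III-3 un II-2×II-1: uu
⇒ U over [I-1,I-2,II-1,II-2,II-3,II-4,III-1,III-2,III-3]: 4 consistent

II-2 ∈ {KK Uu, Kk Uu}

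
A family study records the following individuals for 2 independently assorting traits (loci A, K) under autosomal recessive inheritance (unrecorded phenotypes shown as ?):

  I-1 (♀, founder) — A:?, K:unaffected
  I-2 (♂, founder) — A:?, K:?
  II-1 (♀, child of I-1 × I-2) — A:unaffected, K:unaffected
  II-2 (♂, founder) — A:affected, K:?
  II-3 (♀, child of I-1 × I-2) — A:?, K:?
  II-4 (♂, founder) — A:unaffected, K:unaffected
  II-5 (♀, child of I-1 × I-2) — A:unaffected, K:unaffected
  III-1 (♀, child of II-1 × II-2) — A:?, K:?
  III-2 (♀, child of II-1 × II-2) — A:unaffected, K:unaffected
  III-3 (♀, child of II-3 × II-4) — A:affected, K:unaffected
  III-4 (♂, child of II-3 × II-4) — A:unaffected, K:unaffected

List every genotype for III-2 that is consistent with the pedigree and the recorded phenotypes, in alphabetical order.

A/I-1 ? ·: AA|Aa|aa
A/I-2 ? ·: AA|Aa|aa
A/II-1 un I-1×I-2: AA|Aa
A/II-2 aff ·: aa
A/II-3 ? I-1×I-2: Aa|aa
A/II-4 un ·: Aa
A/II-5 un I-1×I-2: AA|Aa
A/III-1 ? II-1×II-2: Aa|aa
A/III-2 un II-1×II-2: Aa
A/III-3 aff II-3×II-4: aa
A/III-4 un II-3×II-4: AA|Aa
⇒ A over [I-1,I-2,II-1,II-2,II-3,II-4,II-5,III-1,III-2,III-3,III-4]: 62 consistent
K/I-1 un ·: KK|Kk
K/I-2 ? ·: KK|Kk|kk
K/II-1 un I-1×I-2: KK|Kk
K/II-2 ? ·: KK|Kk|kk
K/II-3 ? I-1×I-2: KK|Kk|kk
K/II-4 un ·: KK|Kk
K/II-5 un I-1×I-2: KK|Kk
K/III-1 ? II-1×II-2: KK|Kk|kk
K/III-2 un II-1×II-2: KK|Kk
K/III-3 un II-3×II-4: KK|Kk
K/III-4 un II-3×II-4: KK|Kk
⇒ K over [I-1,I-2,II-1,II-2,II-3,II-4,II-5,III-1,III-2,III-3,III-4]: 1722 consistent

III-2 ∈ {Aa KK, Aa Kk}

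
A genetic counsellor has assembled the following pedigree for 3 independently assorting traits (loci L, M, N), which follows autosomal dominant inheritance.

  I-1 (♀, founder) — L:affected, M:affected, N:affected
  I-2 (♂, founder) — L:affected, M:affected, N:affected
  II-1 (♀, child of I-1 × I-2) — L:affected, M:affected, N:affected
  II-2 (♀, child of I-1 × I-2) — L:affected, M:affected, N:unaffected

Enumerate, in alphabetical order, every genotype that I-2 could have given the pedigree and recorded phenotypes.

L/I-1 aff ·: Ll|LL
L/I-2 aff ·: Ll|LL
L/II-1 aff I-1×I-2: Ll|LL
L/II-2 aff I-1×I-2: Ll|LL
⇒ L over [I-1,I-2,II-1,II-2]: 13 consistent
M/I-1 aff ·: Mm|MM
M/I-2 aff ·: Mm|MM
M/II-1 aff I-1×I-2: Mm|MM
M/II-2 aff I-1×I-2: Mm|MM
⇒ M over [I-1,I-2,II-1,II-2]: 13 consistent
N/I-1 aff ·: Nn
N/I-2 aff ·: Nn
N/II-1 aff I-1×I-2: Nn|NN
N/II-2 un I-1×I-2: nn
⇒ N over [I-1,I-2,II-1,II-2]: 2 consistent

I-2 ∈ {LL MM Nn, LL Mm Nn, Ll MM Nn, Ll Mm Nn}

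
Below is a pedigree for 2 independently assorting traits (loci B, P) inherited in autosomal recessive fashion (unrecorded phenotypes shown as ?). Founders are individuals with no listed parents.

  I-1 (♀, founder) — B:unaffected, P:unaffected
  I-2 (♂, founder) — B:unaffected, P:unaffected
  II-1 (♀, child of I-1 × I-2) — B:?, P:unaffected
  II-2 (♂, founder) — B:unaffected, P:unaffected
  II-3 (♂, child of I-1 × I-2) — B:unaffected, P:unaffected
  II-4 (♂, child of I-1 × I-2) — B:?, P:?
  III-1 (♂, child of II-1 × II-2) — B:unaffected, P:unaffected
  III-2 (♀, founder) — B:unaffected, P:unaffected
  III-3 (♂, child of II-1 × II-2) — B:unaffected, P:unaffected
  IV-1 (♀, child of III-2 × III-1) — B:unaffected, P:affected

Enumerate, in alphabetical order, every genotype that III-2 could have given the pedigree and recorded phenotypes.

III-2 ∈ {BB Pp, Bb Pp}

B/I-1 un ·: BB|Bb
B/I-2 un ·: BB|Bb
B/II-1 ? I-1×I-2: BB|Bb|bb
B/II-2 un ·: BB|Bb
B/II-3 un I-1×I-2: BB|Bb
B/II-4 ? I-1×I-2: BB|Bb|bb
B/III-1 un II-1×II-2: BB|Bb
B/III-2 un ·: BB|Bb
B/III-3 un II-1×II-2: BB|Bb
B/IV-1 un III-2×III-1: BB|Bb
⇒ B over [I-1,I-2,II-1,II-2,II-3,II-4,III-1,III-2,III-3,IV-1]: 695 consistent
P/I-1 un ·: PP|Pp
P/I-2 un ·: PP|Pp
P/II-1 un I-1×I-2: PP|Pp
P/II-2 un ·: PP|Pp
P/II-3 un I-1×I-2: PP|Pp
P/II-4 ? I-1×I-2: PP|Pp|pp
P/III-1 un II-1×II-2: Pp
P/III-2 un ·: Pp
P/III-3 un II-1×II-2: PP|Pp
P/IV-1 aff III-2×III-1: pp
⇒ P over [I-1,I-2,II-1,II-2,II-3,II-4,III-1,III-2,III-3,IV-1]: 86 consistent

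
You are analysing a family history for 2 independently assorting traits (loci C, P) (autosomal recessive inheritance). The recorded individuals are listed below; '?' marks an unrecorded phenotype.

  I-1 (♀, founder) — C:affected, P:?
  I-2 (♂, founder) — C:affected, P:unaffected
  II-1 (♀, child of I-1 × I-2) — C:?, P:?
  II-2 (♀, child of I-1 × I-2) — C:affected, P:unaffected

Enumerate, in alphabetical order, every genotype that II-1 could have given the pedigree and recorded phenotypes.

II-1 ∈ {cc PP, cc Pp, cc pp}

C/I-1 aff ·: cc
C/I-2 aff ·: cc
C/II-1 ? I-1×I-2: cc
C/II-2 aff I-1×I-2: cc
⇒ C over [I-1,I-2,II-1,II-2]: 1 consistent
P/I-1 ? ·: PP|Pp|pp
P/I-2 un ·: PP|Pp
P/II-1 ? I-1×I-2: PP|Pp|pp
P/II-2 un I-1×I-2: PP|Pp
⇒ P over [I-1,I-2,II-1,II-2]: 18 consistent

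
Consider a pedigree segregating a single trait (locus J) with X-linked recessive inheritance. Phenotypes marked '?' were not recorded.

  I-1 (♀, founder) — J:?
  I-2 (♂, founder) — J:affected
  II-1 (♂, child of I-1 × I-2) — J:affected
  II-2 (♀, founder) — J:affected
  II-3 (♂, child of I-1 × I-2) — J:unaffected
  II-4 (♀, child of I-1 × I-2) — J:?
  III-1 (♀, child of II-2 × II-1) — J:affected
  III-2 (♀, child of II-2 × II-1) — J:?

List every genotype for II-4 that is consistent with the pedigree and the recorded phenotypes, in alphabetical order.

J/I-1 ? ·: X^JX^j
J/I-2 aff ·: X^jY
J/II-1 aff I-1×I-2: X^jY
J/II-2 aff ·: X^jX^j
J/II-3 un I-1×I-2: X^JY
J/II-4 ? I-1×I-2: X^JX^j|X^jX^j
J/III-1 aff II-2×II-1: X^jX^j
J/III-2 ? II-2×II-1: X^jX^j
⇒ J over [I-1,I-2,II-1,II-2,II-3,II-4,III-1,III-2]: 2 consistent

II-4 ∈ {X^JX^j, X^jX^j}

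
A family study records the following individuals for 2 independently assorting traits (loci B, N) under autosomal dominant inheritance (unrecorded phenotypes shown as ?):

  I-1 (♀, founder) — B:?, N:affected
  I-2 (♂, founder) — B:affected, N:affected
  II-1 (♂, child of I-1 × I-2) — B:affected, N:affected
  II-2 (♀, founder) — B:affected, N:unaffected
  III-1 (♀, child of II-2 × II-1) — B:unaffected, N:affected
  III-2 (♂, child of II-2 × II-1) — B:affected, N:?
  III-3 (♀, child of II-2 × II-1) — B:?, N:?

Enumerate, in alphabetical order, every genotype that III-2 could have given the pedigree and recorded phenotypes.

B/I-1 ? ·: bb|Bb|BB
B/I-2 aff ·: Bb|BB
B/II-1 aff I-1×I-2: Bb
B/II-2 aff ·: Bb
B/III-1 un II-2×II-1: bb
B/III-2 aff II-2×II-1: Bb|BB
B/III-3 ? II-2×II-1: bb|Bb|BB
⇒ B over [I-1,I-2,II-1,II-2,III-1,III-2,III-3]: 30 consistent
N/I-1 aff ·: Nn|NN
N/I-2 aff ·: Nn|NN
N/II-1 aff I-1×I-2: Nn|NN
N/II-2 un ·: nn
N/III-1 aff II-2×II-1: Nn
N/III-2 ? II-2×II-1: nn|Nn
N/III-3 ? II-2×II-1: nn|Nn
⇒ N over [I-1,I-2,II-1,II-2,III-1,III-2,III-3]: 16 consistent

III-2 ∈ {BB Nn, BB nn, Bb Nn, Bb nn}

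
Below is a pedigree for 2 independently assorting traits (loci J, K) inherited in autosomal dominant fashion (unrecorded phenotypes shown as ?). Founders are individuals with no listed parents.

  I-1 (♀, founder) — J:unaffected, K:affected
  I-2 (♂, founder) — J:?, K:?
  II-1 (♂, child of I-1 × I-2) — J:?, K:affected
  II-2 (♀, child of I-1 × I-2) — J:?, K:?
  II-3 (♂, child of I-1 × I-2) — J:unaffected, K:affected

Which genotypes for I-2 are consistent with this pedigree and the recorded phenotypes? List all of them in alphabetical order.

I-2 ∈ {Jj KK, Jj Kk, Jj kk, jj KK, jj Kk, jj kk}

J/I-1 un ·: jj
J/I-2 ? ·: jj|Jj
J/II-1 ? I-1×I-2: jj|Jj
J/II-2 ? I-1×I-2: jj|Jj
J/II-3 un I-1×I-2: jj
⇒ J over [I-1,I-2,II-1,II-2,II-3]: 5 consistent
K/I-1 aff ·: Kk|KK
K/I-2 ? ·: kk|Kk|KK
K/II-1 aff I-1×I-2: Kk|KK
K/II-2 ? I-1×I-2: kk|Kk|KK
K/II-3 aff I-1×I-2: Kk|KK
⇒ K over [I-1,I-2,II-1,II-2,II-3]: 32 consistent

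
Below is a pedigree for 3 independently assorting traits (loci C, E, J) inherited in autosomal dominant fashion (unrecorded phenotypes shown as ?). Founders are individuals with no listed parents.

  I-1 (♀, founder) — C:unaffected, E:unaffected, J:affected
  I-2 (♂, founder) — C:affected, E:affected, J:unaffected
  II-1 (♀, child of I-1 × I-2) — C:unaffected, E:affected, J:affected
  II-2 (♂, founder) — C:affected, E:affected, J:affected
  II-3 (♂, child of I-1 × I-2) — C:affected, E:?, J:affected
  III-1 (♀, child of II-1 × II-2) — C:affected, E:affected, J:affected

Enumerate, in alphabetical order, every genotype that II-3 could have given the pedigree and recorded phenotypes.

II-3 ∈ {Cc Ee Jj, Cc ee Jj}

C/I-1 un ·: cc
C/I-2 aff ·: Cc
C/II-1 un I-1×I-2: cc
C/II-2 aff ·: Cc|CC
C/II-3 aff I-1×I-2: Cc
C/III-1 aff II-1×II-2: Cc
⇒ C over [I-1,I-2,II-1,II-2,II-3,III-1]: 2 consistent
E/I-1 un ·: ee
E/I-2 aff ·: Ee|EE
E/II-1 aff I-1×I-2: Ee
E/II-2 aff ·: Ee|EE
E/II-3 ? I-1×I-2: ee|Ee
E/III-1 aff II-1×II-2: Ee|EE
⇒ E over [I-1,I-2,II-1,II-2,II-3,III-1]: 12 consistent
J/I-1 aff ·: Jj|JJ
J/I-2 un ·: jj
J/II-1 aff I-1×I-2: Jj
J/II-2 aff ·: Jj|JJ
J/II-3 aff I-1×I-2: Jj
J/III-1 aff II-1×II-2: Jj|JJ
⇒ J over [I-1,I-2,II-1,II-2,II-3,III-1]: 8 consistent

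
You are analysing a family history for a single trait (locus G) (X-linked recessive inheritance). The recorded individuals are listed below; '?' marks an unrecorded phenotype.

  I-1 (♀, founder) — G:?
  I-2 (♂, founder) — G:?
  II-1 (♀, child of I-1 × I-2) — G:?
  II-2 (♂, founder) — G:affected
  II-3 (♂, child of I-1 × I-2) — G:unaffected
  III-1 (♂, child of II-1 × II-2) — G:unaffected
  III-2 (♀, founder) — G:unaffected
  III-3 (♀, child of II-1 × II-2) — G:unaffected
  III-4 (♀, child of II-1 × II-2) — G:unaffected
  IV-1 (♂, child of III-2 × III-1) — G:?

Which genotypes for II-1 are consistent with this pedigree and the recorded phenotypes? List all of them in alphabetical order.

G/I-1 ? ·: X^GX^G|X^GX^g
G/I-2 ? ·: X^GY|X^gY
G/II-1 ? I-1×I-2: X^GX^G|X^GX^g
G/II-2 aff ·: X^gY
G/II-3 un I-1×I-2: X^GY
G/III-1 un II-1×II-2: X^GY
G/III-2 un ·: X^GX^G|X^GX^g
G/III-3 un II-1×II-2: X^GX^g
G/III-4 un II-1×II-2: X^GX^g
G/IV-1 ? III-2×III-1: X^GY|X^gY
⇒ G over [I-1,I-2,II-1,II-2,II-3,III-1,III-2,III-3,III-4,IV-1]: 15 consistent

II-1 ∈ {X^GX^G, X^GX^g}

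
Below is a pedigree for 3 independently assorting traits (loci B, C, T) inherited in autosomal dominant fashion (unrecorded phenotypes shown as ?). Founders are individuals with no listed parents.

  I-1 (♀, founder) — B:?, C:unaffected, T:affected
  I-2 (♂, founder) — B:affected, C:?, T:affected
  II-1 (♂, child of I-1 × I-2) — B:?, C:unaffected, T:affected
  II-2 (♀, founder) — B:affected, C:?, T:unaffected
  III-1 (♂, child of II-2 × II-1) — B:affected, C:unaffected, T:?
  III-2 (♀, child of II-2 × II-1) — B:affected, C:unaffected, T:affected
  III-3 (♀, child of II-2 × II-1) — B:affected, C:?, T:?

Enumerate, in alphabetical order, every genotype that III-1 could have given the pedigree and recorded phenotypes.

III-1 ∈ {BB cc Tt, BB cc tt, Bb cc Tt, Bb cc tt}

B/I-1 ? ·: bb|Bb|BB
B/I-2 aff ·: Bb|BB
B/II-1 ? I-1×I-2: bb|Bb|BB
B/II-2 aff ·: Bb|BB
B/III-1 aff II-2×II-1: Bb|BB
B/III-2 aff II-2×II-1: Bb|BB
B/III-3 aff II-2×II-1: Bb|BB
⇒ B over [I-1,I-2,II-1,II-2,III-1,III-2,III-3]: 120 consistent
C/I-1 un ·: cc
C/I-2 ? ·: cc|Cc
C/II-1 un I-1×I-2: cc
C/II-2 ? ·: cc|Cc
C/III-1 un II-2×II-1: cc
C/III-2 un II-2×II-1: cc
C/III-3 ? II-2×II-1: cc|Cc
⇒ C over [I-1,I-2,II-1,II-2,III-1,III-2,III-3]: 6 consistent
T/I-1 aff ·: Tt|TT
T/I-2 aff ·: Tt|TT
T/II-1 aff I-1×I-2: Tt|TT
T/II-2 un ·: tt
T/III-1 ? II-2×II-1: tt|Tt
T/III-2 aff II-2×II-1: Tt
T/III-3 ? II-2×II-1: tt|Tt
⇒ T over [I-1,I-2,II-1,II-2,III-1,III-2,III-3]: 16 consistent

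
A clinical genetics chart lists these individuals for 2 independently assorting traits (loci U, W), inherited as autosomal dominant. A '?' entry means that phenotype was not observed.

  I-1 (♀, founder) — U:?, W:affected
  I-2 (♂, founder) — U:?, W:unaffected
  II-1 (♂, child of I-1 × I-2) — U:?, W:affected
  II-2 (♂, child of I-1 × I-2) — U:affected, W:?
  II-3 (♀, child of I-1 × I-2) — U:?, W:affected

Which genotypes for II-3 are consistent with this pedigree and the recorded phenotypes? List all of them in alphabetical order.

II-3 ∈ {UU Ww, Uu Ww, uu Ww}

U/I-1 ? ·: uu|Uu|UU
U/I-2 ? ·: uu|Uu|UU
U/II-1 ? I-1×I-2: uu|Uu|UU
U/II-2 aff I-1×I-2: Uu|UU
U/II-3 ? I-1×I-2: uu|Uu|UU
⇒ U over [I-1,I-2,II-1,II-2,II-3]: 45 consistent
W/I-1 aff ·: Ww|WW
W/I-2 un ·: ww
W/II-1 aff I-1×I-2: Ww
W/II-2 ? I-1×I-2: ww|Ww
W/II-3 aff I-1×I-2: Ww
⇒ W over [I-1,I-2,II-1,II-2,II-3]: 3 consistent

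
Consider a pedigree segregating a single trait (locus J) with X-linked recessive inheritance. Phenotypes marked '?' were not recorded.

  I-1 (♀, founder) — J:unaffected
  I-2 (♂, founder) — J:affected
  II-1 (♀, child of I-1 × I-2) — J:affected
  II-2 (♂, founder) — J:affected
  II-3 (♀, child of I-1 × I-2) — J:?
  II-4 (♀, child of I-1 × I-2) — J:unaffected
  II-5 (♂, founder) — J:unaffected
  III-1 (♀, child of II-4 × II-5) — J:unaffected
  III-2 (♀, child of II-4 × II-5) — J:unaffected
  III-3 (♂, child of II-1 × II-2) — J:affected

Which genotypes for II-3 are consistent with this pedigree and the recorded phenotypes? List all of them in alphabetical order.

J/I-1 un ·: X^JX^j
J/I-2 aff ·: X^jY
J/II-1 aff I-1×I-2: X^jX^j
J/II-2 aff ·: X^jY
J/II-3 ? I-1×I-2: X^JX^j|X^jX^j
J/II-4 un I-1×I-2: X^JX^j
J/II-5 un ·: X^JY
J/III-1 un II-4×II-5: X^JX^J|X^JX^j
J/III-2 un II-4×II-5: X^JX^J|X^JX^j
J/III-3 aff II-1×II-2: X^jY
⇒ J over [I-1,I-2,II-1,II-2,II-3,II-4,II-5,III-1,III-2,III-3]: 8 consistent

II-3 ∈ {X^JX^j, X^jX^j}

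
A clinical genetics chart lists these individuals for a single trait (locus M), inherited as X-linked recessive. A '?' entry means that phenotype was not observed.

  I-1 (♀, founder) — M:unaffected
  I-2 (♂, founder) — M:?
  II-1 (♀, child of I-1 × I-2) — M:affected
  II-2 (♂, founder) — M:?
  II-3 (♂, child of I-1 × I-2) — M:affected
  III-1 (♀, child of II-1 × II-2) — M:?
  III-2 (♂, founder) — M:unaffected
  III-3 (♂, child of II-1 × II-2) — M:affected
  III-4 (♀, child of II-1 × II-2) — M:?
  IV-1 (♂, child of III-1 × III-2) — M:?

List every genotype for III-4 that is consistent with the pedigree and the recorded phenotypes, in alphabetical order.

M/I-1 un ·: X^MX^m
M/I-2 ? ·: X^mY
M/II-1 aff I-1×I-2: X^mX^m
M/II-2 ? ·: X^MY|X^mY
M/II-3 aff I-1×I-2: X^mY
M/III-1 ? II-1×II-2: X^MX^m|X^mX^m
M/III-2 un ·: X^MY
M/III-3 aff II-1×II-2: X^mY
M/III-4 ? II-1×II-2: X^MX^m|X^mX^m
M/IV-1 ? III-1×III-2: X^MY|X^mY
⇒ M over [I-1,I-2,II-1,II-2,II-3,III-1,III-2,III-3,III-4,IV-1]: 3 consistent

III-4 ∈ {X^MX^m, X^mX^m}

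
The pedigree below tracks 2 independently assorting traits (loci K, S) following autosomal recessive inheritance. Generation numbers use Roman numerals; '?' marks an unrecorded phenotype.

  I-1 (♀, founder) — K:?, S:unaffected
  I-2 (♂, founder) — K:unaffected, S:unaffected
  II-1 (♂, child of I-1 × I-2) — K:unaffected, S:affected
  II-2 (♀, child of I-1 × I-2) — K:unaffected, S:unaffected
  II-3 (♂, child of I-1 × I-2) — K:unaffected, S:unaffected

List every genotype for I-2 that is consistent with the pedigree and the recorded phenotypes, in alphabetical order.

K/I-1 ? ·: KK|Kk|kk
K/I-2 un ·: KK|Kk
K/II-1 un I-1×I-2: KK|Kk
K/II-2 un I-1×I-2: KK|Kk
K/II-3 un I-1×I-2: KK|Kk
⇒ K over [I-1,I-2,II-1,II-2,II-3]: 27 consistent
S/I-1 un ·: Ss
S/I-2 un ·: Ss
S/II-1 aff I-1×I-2: ss
S/II-2 un I-1×I-2: SS|Ss
S/II-3 un I-1×I-2: SS|Ss
⇒ S over [I-1,I-2,II-1,II-2,II-3]: 4 consistent

I-2 ∈ {KK Ss, Kk Ss}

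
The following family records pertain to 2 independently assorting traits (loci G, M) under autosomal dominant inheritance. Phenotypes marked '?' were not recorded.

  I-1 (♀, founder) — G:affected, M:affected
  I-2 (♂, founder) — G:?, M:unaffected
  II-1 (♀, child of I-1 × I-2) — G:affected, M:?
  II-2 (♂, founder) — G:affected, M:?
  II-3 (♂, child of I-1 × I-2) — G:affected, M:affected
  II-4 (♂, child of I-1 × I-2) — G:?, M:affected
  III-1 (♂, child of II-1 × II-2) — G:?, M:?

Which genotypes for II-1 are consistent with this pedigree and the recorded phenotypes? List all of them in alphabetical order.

II-1 ∈ {GG Mm, GG mm, Gg Mm, Gg mm}

G/I-1 aff ·: Gg|GG
G/I-2 ? ·: gg|Gg|GG
G/II-1 aff I-1×I-2: Gg|GG
G/II-2 aff ·: Gg|GG
G/II-3 aff I-1×I-2: Gg|GG
G/II-4 ? I-1×I-2: gg|Gg|GG
G/III-1 ? II-1×II-2: gg|Gg|GG
⇒ G over [I-1,I-2,II-1,II-2,II-3,II-4,III-1]: 130 consistent
M/I-1 aff ·: Mm|MM
M/I-2 un ·: mm
M/II-1 ? I-1×I-2: mm|Mm
M/II-2 ? ·: mm|Mm|MM
M/II-3 aff I-1×I-2: Mm
M/II-4 aff I-1×I-2: Mm
M/III-1 ? II-1×II-2: mm|Mm|MM
⇒ M over [I-1,I-2,II-1,II-2,II-3,II-4,III-1]: 18 consistent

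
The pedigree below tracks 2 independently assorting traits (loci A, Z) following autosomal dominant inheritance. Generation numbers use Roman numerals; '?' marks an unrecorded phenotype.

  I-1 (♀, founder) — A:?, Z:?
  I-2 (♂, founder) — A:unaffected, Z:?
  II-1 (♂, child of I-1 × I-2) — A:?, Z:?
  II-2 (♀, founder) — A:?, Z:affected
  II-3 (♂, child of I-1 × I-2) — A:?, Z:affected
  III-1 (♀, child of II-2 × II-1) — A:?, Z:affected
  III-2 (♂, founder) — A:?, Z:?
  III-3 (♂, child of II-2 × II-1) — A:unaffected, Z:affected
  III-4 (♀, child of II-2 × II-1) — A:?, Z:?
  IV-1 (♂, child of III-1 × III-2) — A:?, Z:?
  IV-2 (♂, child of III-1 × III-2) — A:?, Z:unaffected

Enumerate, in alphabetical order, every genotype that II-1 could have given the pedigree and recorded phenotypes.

II-1 ∈ {Aa ZZ, Aa Zz, Aa zz, aa ZZ, aa Zz, aa zz}

A/I-1 ? ·: aa|Aa|AA
A/I-2 un ·: aa
A/II-1 ? I-1×I-2: aa|Aa
A/II-2 ? ·: aa|Aa
A/II-3 ? I-1×I-2: aa|Aa
A/III-1 ? II-2×II-1: aa|Aa|AA
A/III-2 ? ·: aa|Aa|AA
A/III-3 un II-2×II-1: aa
A/III-4 ? II-2×II-1: aa|Aa|AA
A/IV-1 ? III-1×III-2: aa|Aa|AA
A/IV-2 ? III-1×III-2: aa|Aa|AA
⇒ A over [I-1,I-2,II-1,II-2,II-3,III-1,III-2,III-3,III-4,IV-1,IV-2]: 555 consistent
Z/I-1 ? ·: zz|Zz|ZZ
Z/I-2 ? ·: zz|Zz|ZZ
Z/II-1 ? I-1×I-2: zz|Zz|ZZ
Z/II-2 aff ·: Zz|ZZ
Z/II-3 aff I-1×I-2: Zz|ZZ
Z/III-1 aff II-2×II-1: Zz
Z/III-2 ? ·: zz|Zz
Z/III-3 aff II-2×II-1: Zz|ZZ
Z/III-4 ? II-2×II-1: zz|Zz|ZZ
Z/IV-1 ? III-1×III-2: zz|Zz|ZZ
Z/IV-2 un III-1×III-2: zz
⇒ Z over [I-1,I-2,II-1,II-2,II-3,III-1,III-2,III-3,III-4,IV-1,IV-2]: 700 consistent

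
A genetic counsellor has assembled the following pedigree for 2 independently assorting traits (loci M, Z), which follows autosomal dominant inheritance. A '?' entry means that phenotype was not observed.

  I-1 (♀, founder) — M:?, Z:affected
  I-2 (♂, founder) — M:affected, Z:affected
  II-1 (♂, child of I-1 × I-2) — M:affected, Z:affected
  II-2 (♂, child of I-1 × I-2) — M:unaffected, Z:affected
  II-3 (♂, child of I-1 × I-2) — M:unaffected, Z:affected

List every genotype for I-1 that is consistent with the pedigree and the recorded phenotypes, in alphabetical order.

I-1 ∈ {Mm ZZ, Mm Zz, mm ZZ, mm Zz}

M/I-1 ? ·: mm|Mm
M/I-2 aff ·: Mm
M/II-1 aff I-1×I-2: Mm|MM
M/II-2 un I-1×I-2: mm
M/II-3 un I-1×I-2: mm
⇒ M over [I-1,I-2,II-1,II-2,II-3]: 3 consistent
Z/I-1 aff ·: Zz|ZZ
Z/I-2 aff ·: Zz|ZZ
Z/II-1 aff I-1×I-2: Zz|ZZ
Z/II-2 aff I-1×I-2: Zz|ZZ
Z/II-3 aff I-1×I-2: Zz|ZZ
⇒ Z over [I-1,I-2,II-1,II-2,II-3]: 25 consistent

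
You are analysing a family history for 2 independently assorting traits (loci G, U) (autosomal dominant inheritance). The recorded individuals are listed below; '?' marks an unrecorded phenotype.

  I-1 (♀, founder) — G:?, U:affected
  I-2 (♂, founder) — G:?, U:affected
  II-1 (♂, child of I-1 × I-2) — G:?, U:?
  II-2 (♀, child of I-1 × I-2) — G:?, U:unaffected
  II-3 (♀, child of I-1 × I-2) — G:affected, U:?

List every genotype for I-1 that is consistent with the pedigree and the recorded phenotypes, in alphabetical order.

I-1 ∈ {GG Uu, Gg Uu, gg Uu}

G/I-1 ? ·: gg|Gg|GG
G/I-2 ? ·: gg|Gg|GG
G/II-1 ? I-1×I-2: gg|Gg|GG
G/II-2 ? I-1×I-2: gg|Gg|GG
G/II-3 aff I-1×I-2: Gg|GG
⇒ G over [I-1,I-2,II-1,II-2,II-3]: 45 consistent
U/I-1 aff ·: Uu
U/I-2 aff ·: Uu
U/II-1 ? I-1×I-2: uu|Uu|UU
U/II-2 un I-1×I-2: uu
U/II-3 ? I-1×I-2: uu|Uu|UU
⇒ U over [I-1,I-2,II-1,II-2,II-3]: 9 consistent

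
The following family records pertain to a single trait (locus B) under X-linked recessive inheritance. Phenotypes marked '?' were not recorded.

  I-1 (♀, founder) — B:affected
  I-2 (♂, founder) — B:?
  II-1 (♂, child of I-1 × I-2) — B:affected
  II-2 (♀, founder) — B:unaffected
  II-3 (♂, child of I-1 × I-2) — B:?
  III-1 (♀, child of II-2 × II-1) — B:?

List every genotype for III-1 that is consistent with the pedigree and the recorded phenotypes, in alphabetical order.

B/I-1 aff ·: X^bX^b
B/I-2 ? ·: X^BY|X^bY
B/II-1 aff I-1×I-2: X^bY
B/II-2 un ·: X^BX^B|X^BX^b
B/II-3 ? I-1×I-2: X^bY
B/III-1 ? II-2×II-1: X^BX^b|X^bX^b
⇒ B over [I-1,I-2,II-1,II-2,II-3,III-1]: 6 consistent

III-1 ∈ {X^BX^b, X^bX^b}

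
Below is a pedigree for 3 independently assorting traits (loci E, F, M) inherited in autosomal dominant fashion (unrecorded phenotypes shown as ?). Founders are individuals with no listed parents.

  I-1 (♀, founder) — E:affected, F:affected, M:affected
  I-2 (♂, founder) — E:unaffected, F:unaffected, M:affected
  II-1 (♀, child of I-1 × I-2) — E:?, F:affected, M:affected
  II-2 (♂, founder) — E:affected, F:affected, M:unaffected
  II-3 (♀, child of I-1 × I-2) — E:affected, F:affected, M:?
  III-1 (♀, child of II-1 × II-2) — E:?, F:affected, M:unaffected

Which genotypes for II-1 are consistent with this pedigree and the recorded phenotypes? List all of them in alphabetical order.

II-1 ∈ {Ee Ff Mm, ee Ff Mm}

E/I-1 aff ·: Ee|EE
E/I-2 un ·: ee
E/II-1 ? I-1×I-2: ee|Ee
E/II-2 aff ·: Ee|EE
E/II-3 aff I-1×I-2: Ee
E/III-1 ? II-1×II-2: ee|Ee|EE
⇒ E over [I-1,I-2,II-1,II-2,II-3,III-1]: 13 consistent
F/I-1 aff ·: Ff|FF
F/I-2 un ·: ff
F/II-1 aff I-1×I-2: Ff
F/II-2 aff ·: Ff|FF
F/II-3 aff I-1×I-2: Ff
F/III-1 aff II-1×II-2: Ff|FF
⇒ F over [I-1,I-2,II-1,II-2,II-3,III-1]: 8 consistent
M/I-1 aff ·: Mm|MM
M/I-2 aff ·: Mm|MM
M/II-1 aff I-1×I-2: Mm
M/II-2 un ·: mm
M/II-3 ? I-1×I-2: mm|Mm|MM
M/III-1 un II-1×II-2: mm
⇒ M over [I-1,I-2,II-1,II-2,II-3,III-1]: 7 consistent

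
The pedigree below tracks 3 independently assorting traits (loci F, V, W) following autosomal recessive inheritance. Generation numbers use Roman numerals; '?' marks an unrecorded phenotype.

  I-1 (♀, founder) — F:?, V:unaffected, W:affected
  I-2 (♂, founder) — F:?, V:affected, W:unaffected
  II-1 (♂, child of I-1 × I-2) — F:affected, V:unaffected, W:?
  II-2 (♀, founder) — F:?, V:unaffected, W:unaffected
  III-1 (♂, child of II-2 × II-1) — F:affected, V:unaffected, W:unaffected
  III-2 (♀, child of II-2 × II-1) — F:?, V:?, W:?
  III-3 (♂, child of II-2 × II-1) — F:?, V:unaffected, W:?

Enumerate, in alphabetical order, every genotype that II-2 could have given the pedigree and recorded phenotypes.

F/I-1 ? ·: Ff|ff
F/I-2 ? ·: Ff|ff
F/II-1 aff I-1×I-2: ff
F/II-2 ? ·: Ff|ff
F/III-1 aff II-2×II-1: ff
F/III-2 ? II-2×II-1: Ff|ff
F/III-3 ? II-2×II-1: Ff|ff
⇒ F over [I-1,I-2,II-1,II-2,III-1,III-2,III-3]: 20 consistent
V/I-1 un ·: VV|Vv
V/I-2 aff ·: vv
V/II-1 un I-1×I-2: Vv
V/II-2 un ·: VV|Vv
V/III-1 un II-2×II-1: VV|Vv
V/III-2 ? II-2×II-1: VV|Vv|vv
V/III-3 un II-2×II-1: VV|Vv
⇒ V over [I-1,I-2,II-1,II-2,III-1,III-2,III-3]: 40 consistent
W/I-1 aff ·: ww
W/I-2 un ·: WW|Ww
W/II-1 ? I-1×I-2: Ww|ww
W/II-2 un ·: WW|Ww
W/III-1 un II-2×II-1: WW|Ww
W/III-2 ? II-2×II-1: WW|Ww|ww
W/III-3 ? II-2×II-1: WW|Ww|ww
⇒ W over [I-1,I-2,II-1,II-2,III-1,III-2,III-3]: 57 consistent

II-2 ∈ {Ff VV WW, Ff VV Ww, Ff Vv WW, Ff Vv Ww, ff VV WW, ff VV Ww, ff Vv WW, ff Vv Ww}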